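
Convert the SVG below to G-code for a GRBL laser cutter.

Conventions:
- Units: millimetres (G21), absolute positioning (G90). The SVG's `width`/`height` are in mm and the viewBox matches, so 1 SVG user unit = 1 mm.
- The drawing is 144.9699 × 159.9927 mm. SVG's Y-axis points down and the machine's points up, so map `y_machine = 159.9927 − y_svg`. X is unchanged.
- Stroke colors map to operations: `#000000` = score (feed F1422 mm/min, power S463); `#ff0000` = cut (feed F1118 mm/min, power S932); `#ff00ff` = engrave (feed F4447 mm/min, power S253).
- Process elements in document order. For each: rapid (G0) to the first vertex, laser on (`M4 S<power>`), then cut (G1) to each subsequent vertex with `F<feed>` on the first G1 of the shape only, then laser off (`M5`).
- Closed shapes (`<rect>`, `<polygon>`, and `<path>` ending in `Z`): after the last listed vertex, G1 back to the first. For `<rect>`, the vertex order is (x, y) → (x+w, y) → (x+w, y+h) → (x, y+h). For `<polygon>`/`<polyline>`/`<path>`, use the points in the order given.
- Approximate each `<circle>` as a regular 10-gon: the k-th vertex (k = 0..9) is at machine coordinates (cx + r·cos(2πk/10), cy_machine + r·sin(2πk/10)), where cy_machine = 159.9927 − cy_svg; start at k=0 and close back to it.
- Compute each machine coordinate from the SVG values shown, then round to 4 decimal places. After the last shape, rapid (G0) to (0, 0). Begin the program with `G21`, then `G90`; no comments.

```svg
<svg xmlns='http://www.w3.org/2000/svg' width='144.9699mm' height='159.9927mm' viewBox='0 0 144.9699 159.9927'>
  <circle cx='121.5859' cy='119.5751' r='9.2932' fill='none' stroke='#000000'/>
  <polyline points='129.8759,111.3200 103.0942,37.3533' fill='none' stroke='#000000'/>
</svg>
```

Since the viewBox matches the mm dimensions, user units are millimetres directly. The only transform is the Y-flip y_m = 159.9927 − y_svg.

Shape 1 is a circle drawn with `<circle>`. Its stroke #000000 means score at S463, F1422. After flipping Y the toolpath is (130.8791,40.4176) → (129.1043,45.8800) → (124.4577,49.2560) → (118.7141,49.2560) → (114.0675,45.8800) → (112.2927,40.4176) → (114.0675,34.9552) → (118.7141,31.5792) → (124.4577,31.5792) → (129.1043,34.9552) → (130.8791,40.4176), returning to the start.

Shape 2 is a line segment drawn with `<polyline>`. Its stroke #000000 means score at S463, F1422. After flipping Y the toolpath is (129.8759,48.6727) → (103.0942,122.6394).

G21
G90
G0 X130.8791 Y40.4176
M4 S463
G1 X129.1043 Y45.8800 F1422
G1 X124.4577 Y49.2560
G1 X118.7141 Y49.2560
G1 X114.0675 Y45.8800
G1 X112.2927 Y40.4176
G1 X114.0675 Y34.9552
G1 X118.7141 Y31.5792
G1 X124.4577 Y31.5792
G1 X129.1043 Y34.9552
G1 X130.8791 Y40.4176
M5
G0 X129.8759 Y48.6727
M4 S463
G1 X103.0942 Y122.6394 F1422
M5
G0 X0.0000 Y0.0000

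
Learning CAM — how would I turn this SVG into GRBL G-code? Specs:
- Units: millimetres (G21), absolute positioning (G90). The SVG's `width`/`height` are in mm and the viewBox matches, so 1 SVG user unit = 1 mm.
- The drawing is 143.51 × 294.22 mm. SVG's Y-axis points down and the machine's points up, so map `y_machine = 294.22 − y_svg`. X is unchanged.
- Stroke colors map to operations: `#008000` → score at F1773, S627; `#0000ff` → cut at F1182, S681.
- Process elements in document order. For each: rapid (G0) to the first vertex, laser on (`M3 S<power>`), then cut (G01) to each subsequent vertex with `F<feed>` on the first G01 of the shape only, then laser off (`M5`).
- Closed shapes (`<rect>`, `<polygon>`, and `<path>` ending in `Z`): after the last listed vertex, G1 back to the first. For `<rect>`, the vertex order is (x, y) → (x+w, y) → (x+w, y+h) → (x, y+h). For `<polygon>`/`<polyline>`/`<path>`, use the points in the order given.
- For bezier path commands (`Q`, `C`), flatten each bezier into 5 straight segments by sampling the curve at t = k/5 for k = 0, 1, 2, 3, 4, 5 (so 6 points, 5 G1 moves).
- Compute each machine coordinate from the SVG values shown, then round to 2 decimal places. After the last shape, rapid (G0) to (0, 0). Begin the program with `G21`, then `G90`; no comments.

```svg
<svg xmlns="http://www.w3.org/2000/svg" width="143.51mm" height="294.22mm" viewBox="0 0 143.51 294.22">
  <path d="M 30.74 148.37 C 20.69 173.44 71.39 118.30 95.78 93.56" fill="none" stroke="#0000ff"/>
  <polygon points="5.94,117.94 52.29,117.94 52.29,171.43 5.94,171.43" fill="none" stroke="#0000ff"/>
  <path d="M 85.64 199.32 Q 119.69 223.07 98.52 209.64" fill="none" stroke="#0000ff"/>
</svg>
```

viewBox `0 0 143.51 294.22` with mm width/height → 1 unit = 1 mm. Flip: y_m = 294.22 − y_svg.

**Shape 1** — `<path>` cubic bezier, stroke `#0000ff` → cut (S681, F1182). Control points (SVG): P0=(30.74,148.37), P1=(20.69,173.44), P2=(71.39,118.30), P3=(95.78,93.56); sampled at t=k/5. Machine vertices: (30.74,145.85) → (31.30,139.55) → (42.27,147.19) → (59.46,163.46) → (78.69,183.05) → (95.78,200.66). Open path.

**Shape 2** — `<polygon>` rectangle, stroke `#0000ff` → cut (S681, F1182). Machine vertices: (5.94,176.28) → (52.29,176.28) → (52.29,122.79) → (5.94,122.79) → (5.94,176.28). Closed: final G1 returns to the first vertex.

**Shape 3** — `<path>` quadratic bezier, stroke `#0000ff` → cut (S681, F1182). Control points (SVG): P0=(85.64,199.32), P1=(119.69,223.07), P2=(98.52,209.64); sampled at t=k/5. Machine vertices: (85.64,94.90) → (97.05,86.89) → (104.04,81.85) → (106.62,79.78) → (104.78,80.70) → (98.52,84.58). Open path.

G21
G90
G0 X30.74 Y145.85
M3 S681
G01 X31.30 Y139.55 F1182
G01 X42.27 Y147.19
G01 X59.46 Y163.46
G01 X78.69 Y183.05
G01 X95.78 Y200.66
M5
G0 X5.94 Y176.28
M3 S681
G01 X52.29 Y176.28 F1182
G01 X52.29 Y122.79
G01 X5.94 Y122.79
G01 X5.94 Y176.28
M5
G0 X85.64 Y94.90
M3 S681
G01 X97.05 Y86.89 F1182
G01 X104.04 Y81.85
G01 X106.62 Y79.78
G01 X104.78 Y80.70
G01 X98.52 Y84.58
M5
G0 X0.00 Y0.00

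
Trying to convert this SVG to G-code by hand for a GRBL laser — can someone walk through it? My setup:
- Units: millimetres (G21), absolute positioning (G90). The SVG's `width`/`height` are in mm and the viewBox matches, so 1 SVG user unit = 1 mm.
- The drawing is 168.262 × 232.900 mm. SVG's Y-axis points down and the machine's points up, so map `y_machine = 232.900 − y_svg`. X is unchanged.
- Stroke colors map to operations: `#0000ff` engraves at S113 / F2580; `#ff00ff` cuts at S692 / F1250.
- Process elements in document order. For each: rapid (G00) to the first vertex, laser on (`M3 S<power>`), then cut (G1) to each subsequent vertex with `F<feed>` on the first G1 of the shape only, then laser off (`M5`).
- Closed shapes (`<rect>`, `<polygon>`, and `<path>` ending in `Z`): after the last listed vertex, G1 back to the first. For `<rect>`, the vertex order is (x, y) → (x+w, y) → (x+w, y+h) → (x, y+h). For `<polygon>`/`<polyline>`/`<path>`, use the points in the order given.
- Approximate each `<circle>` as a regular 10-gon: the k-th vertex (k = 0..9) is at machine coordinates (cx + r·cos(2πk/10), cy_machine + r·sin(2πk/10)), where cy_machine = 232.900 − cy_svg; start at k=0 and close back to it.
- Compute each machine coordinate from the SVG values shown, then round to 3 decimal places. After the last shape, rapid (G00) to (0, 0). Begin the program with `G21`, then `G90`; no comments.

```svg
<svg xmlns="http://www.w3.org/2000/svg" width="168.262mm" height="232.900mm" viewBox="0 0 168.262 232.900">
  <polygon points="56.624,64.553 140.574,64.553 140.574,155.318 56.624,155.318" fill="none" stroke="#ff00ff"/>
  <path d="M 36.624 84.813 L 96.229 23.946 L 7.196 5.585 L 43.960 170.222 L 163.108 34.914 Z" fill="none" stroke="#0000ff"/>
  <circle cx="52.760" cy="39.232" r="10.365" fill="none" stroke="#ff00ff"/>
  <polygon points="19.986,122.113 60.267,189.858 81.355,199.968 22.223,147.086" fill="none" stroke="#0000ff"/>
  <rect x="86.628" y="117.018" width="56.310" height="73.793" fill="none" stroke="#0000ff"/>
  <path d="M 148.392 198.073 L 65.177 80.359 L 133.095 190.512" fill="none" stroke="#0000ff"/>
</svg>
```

1 u = 1 mm; y_m = 232.900 − y.

[1] `<polygon>` rectangle, #ff00ff→cut S692 F1250: (56.624,168.347) → (140.574,168.347) → (140.574,77.582) → (56.624,77.582) → (56.624,168.347) (closed)

[2] `<path>` closed polygon, #0000ff→engrave S113 F2580: (36.624,148.087) → (96.229,208.954) → (7.196,227.315) → (43.960,62.678) → (163.108,197.986) → (36.624,148.087) (closed)

[3] `<circle>` circle, #ff00ff→cut S692 F1250: (63.125,193.668) → (61.145,199.760) → (55.963,203.526) → (49.557,203.526) → (44.375,199.760) → (42.395,193.668) → (44.375,187.576) → (49.557,183.810) → (55.963,183.810) → (61.145,187.576) → (63.125,193.668) (closed)

[4] `<polygon>` closed polygon, #0000ff→engrave S113 F2580: (19.986,110.787) → (60.267,43.042) → (81.355,32.932) → (22.223,85.814) → (19.986,110.787) (closed)

[5] `<rect>` rectangle, #0000ff→engrave S113 F2580: (86.628,115.882) → (142.938,115.882) → (142.938,42.089) → (86.628,42.089) → (86.628,115.882) (closed)

[6] `<path>` open polyline, #0000ff→engrave S113 F2580: (148.392,34.827) → (65.177,152.541) → (133.095,42.388)

G21
G90
G00 X56.624 Y168.347
M3 S692
G1 X140.574 Y168.347 F1250
G1 X140.574 Y77.582
G1 X56.624 Y77.582
G1 X56.624 Y168.347
M5
G00 X36.624 Y148.087
M3 S113
G1 X96.229 Y208.954 F2580
G1 X7.196 Y227.315
G1 X43.960 Y62.678
G1 X163.108 Y197.986
G1 X36.624 Y148.087
M5
G00 X63.125 Y193.668
M3 S692
G1 X61.145 Y199.760 F1250
G1 X55.963 Y203.526
G1 X49.557 Y203.526
G1 X44.375 Y199.760
G1 X42.395 Y193.668
G1 X44.375 Y187.576
G1 X49.557 Y183.810
G1 X55.963 Y183.810
G1 X61.145 Y187.576
G1 X63.125 Y193.668
M5
G00 X19.986 Y110.787
M3 S113
G1 X60.267 Y43.042 F2580
G1 X81.355 Y32.932
G1 X22.223 Y85.814
G1 X19.986 Y110.787
M5
G00 X86.628 Y115.882
M3 S113
G1 X142.938 Y115.882 F2580
G1 X142.938 Y42.089
G1 X86.628 Y42.089
G1 X86.628 Y115.882
M5
G00 X148.392 Y34.827
M3 S113
G1 X65.177 Y152.541 F2580
G1 X133.095 Y42.388
M5
G00 X0.000 Y0.000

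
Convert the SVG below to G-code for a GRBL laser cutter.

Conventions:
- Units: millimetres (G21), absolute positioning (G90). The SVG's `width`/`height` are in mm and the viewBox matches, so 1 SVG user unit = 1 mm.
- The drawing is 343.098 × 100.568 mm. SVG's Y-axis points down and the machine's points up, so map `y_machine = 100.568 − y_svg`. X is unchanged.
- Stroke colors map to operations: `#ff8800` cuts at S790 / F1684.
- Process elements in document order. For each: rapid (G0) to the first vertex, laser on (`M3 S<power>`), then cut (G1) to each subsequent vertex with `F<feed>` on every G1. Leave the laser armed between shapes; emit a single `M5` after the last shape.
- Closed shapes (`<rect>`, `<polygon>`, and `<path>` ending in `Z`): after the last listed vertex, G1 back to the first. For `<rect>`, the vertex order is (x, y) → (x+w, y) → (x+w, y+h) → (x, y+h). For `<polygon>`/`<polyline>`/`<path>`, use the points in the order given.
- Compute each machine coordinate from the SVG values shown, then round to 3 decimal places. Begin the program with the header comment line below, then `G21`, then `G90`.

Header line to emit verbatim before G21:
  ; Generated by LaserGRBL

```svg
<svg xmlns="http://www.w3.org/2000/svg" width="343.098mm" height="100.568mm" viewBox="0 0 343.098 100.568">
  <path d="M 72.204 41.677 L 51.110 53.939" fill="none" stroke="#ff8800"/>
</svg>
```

; Generated by LaserGRBL
G21
G90
G0 X72.204 Y58.891
M3 S790
G1 X51.110 Y46.629 F1684
M5

1 u = 1 mm; y_m = 100.568 − y.

[1] `<path>` line segment, #ff8800→cut S790 F1684: (72.204,58.891) → (51.110,46.629)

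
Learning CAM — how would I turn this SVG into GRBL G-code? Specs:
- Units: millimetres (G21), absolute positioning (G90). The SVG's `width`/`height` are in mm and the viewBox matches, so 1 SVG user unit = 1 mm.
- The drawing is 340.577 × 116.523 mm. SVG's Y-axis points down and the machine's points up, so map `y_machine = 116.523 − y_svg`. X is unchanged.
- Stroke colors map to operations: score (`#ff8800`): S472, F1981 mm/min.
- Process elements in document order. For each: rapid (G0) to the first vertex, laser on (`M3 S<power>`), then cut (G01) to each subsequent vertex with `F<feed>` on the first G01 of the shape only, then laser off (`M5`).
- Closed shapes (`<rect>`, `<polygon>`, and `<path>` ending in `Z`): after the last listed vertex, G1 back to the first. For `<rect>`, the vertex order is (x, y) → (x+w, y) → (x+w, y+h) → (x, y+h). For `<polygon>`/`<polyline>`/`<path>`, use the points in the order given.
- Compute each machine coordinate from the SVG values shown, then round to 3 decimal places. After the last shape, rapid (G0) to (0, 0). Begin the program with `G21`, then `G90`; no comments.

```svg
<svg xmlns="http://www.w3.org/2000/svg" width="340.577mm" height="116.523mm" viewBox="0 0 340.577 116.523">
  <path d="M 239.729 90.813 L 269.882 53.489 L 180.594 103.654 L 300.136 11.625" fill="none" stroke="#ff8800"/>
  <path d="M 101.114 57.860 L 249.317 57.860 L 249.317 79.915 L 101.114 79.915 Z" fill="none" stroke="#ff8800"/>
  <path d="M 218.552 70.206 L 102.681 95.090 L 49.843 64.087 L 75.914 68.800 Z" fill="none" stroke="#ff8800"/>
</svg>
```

G21
G90
G0 X239.729 Y25.710
M3 S472
G01 X269.882 Y63.034 F1981
G01 X180.594 Y12.869
G01 X300.136 Y104.898
M5
G0 X101.114 Y58.663
M3 S472
G01 X249.317 Y58.663 F1981
G01 X249.317 Y36.608
G01 X101.114 Y36.608
G01 X101.114 Y58.663
M5
G0 X218.552 Y46.317
M3 S472
G01 X102.681 Y21.433 F1981
G01 X49.843 Y52.436
G01 X75.914 Y47.723
G01 X218.552 Y46.317
M5
G0 X0.000 Y0.000

viewBox `0 0 340.577 116.523` with mm width/height → 1 unit = 1 mm. Flip: y_m = 116.523 − y_svg.

**Shape 1** — `<path>` open polyline, stroke `#ff8800` → score (S472, F1981). Machine vertices: (239.729,25.710) → (269.882,63.034) → (180.594,12.869) → (300.136,104.898). Open path.

**Shape 2** — `<path>` rectangle, stroke `#ff8800` → score (S472, F1981). Machine vertices: (101.114,58.663) → (249.317,58.663) → (249.317,36.608) → (101.114,36.608) → (101.114,58.663). Closed: final G1 returns to the first vertex.

**Shape 3** — `<path>` closed polygon, stroke `#ff8800` → score (S472, F1981). Machine vertices: (218.552,46.317) → (102.681,21.433) → (49.843,52.436) → (75.914,47.723) → (218.552,46.317). Closed: final G1 returns to the first vertex.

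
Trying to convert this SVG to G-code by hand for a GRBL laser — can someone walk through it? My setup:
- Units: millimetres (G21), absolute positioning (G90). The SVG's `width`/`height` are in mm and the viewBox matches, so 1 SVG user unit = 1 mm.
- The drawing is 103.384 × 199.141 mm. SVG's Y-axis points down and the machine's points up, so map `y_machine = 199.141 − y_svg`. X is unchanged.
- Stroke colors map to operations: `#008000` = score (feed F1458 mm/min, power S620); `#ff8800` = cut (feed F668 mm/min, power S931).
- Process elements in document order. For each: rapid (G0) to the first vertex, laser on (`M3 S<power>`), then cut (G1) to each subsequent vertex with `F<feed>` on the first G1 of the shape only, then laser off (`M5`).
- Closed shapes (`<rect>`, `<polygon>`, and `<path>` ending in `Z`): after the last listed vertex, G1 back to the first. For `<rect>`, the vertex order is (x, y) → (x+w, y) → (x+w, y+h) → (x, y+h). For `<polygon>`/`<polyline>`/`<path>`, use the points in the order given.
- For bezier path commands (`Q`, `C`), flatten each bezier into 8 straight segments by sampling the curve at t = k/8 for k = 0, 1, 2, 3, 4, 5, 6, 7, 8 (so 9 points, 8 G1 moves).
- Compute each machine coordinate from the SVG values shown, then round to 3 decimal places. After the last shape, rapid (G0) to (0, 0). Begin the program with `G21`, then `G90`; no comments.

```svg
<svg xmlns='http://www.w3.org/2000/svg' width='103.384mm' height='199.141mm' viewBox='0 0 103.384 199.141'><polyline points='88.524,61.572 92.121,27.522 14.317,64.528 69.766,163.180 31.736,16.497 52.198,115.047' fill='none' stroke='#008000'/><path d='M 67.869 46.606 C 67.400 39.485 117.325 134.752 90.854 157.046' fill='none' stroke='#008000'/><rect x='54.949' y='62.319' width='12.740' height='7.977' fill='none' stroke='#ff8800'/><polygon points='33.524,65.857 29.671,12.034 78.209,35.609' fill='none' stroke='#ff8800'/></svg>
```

G21
G90
G0 X88.524 Y137.569
M3 S620
G1 X92.121 Y171.619 F1458
G1 X14.317 Y134.613
G1 X69.766 Y35.961
G1 X31.736 Y182.644
G1 X52.198 Y84.094
M5
G0 X67.869 Y152.535
M3 S620
G1 X69.808 Y150.748 F1458
G1 X74.985 Y141.418
G1 X81.915 Y126.599
G1 X89.112 Y108.346
G1 X95.091 Y88.714
G1 X98.364 Y69.758
G1 X97.447 Y53.533
G1 X90.854 Y42.095
M5
G0 X54.949 Y136.822
M3 S931
G1 X67.689 Y136.822 F668
G1 X67.689 Y128.845
G1 X54.949 Y128.845
G1 X54.949 Y136.822
M5
G0 X33.524 Y133.284
M3 S931
G1 X29.671 Y187.107 F668
G1 X78.209 Y163.532
G1 X33.524 Y133.284
M5
G0 X0.000 Y0.000

viewBox `0 0 103.384 199.141` with mm width/height → 1 unit = 1 mm. Flip: y_m = 199.141 − y_svg.

**Shape 1** — `<polyline>` open polyline, stroke `#008000` → score (S620, F1458). Machine vertices: (88.524,137.569) → (92.121,171.619) → (14.317,134.613) → (69.766,35.961) → (31.736,182.644) → (52.198,84.094). Open path.

**Shape 2** — `<path>` cubic bezier, stroke `#008000` → score (S620, F1458). Control points (SVG): P0=(67.869,46.606), P1=(67.400,39.485), P2=(117.325,134.752), P3=(90.854,157.046); sampled at t=k/8. Machine vertices: (67.869,152.535) → (69.808,150.748) → (74.985,141.418) → (81.915,126.599) → (89.112,108.346) → (95.091,88.714) → (98.364,69.758) → (97.447,53.533) → (90.854,42.095). Open path.

**Shape 3** — `<rect>` rectangle, stroke `#ff8800` → cut (S931, F668). Machine vertices: (54.949,136.822) → (67.689,136.822) → (67.689,128.845) → (54.949,128.845) → (54.949,136.822). Closed: final G1 returns to the first vertex.

**Shape 4** — `<polygon>` regular polygon, stroke `#ff8800` → cut (S931, F668). Machine vertices: (33.524,133.284) → (29.671,187.107) → (78.209,163.532) → (33.524,133.284). Closed: final G1 returns to the first vertex.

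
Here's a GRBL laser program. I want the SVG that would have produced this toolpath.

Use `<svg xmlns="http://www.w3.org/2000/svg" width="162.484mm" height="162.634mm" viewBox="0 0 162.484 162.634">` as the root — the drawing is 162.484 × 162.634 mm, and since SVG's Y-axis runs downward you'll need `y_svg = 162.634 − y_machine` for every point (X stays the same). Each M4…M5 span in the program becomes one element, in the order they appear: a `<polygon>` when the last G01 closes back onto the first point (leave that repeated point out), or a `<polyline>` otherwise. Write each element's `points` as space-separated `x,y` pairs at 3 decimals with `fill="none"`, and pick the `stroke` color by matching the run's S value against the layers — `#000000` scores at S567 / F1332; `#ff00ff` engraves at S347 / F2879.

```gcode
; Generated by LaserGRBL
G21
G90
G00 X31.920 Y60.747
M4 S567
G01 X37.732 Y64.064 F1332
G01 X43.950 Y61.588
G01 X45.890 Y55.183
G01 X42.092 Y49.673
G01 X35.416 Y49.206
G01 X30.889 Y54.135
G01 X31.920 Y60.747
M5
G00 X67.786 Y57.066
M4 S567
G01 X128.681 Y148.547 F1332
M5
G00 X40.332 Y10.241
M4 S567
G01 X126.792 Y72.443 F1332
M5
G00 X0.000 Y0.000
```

y_svg = 162.634 − y_m. Every run uses S567, so all elements get stroke `#000000` (score).

[1] closed run; points: 31.920,101.887 37.732,98.570 43.950,101.046 45.890,107.451 42.092,112.961 35.416,113.428 30.889,108.499

[2] open run; points: 67.786,105.568 128.681,14.087

[3] open run; points: 40.332,152.393 126.792,90.191

<svg xmlns="http://www.w3.org/2000/svg" width="162.484mm" height="162.634mm" viewBox="0 0 162.484 162.634">
  <polygon points="31.920,101.887 37.732,98.570 43.950,101.046 45.890,107.451 42.092,112.961 35.416,113.428 30.889,108.499" fill="none" stroke="#000000"/>
  <polyline points="67.786,105.568 128.681,14.087" fill="none" stroke="#000000"/>
  <polyline points="40.332,152.393 126.792,90.191" fill="none" stroke="#000000"/>
</svg>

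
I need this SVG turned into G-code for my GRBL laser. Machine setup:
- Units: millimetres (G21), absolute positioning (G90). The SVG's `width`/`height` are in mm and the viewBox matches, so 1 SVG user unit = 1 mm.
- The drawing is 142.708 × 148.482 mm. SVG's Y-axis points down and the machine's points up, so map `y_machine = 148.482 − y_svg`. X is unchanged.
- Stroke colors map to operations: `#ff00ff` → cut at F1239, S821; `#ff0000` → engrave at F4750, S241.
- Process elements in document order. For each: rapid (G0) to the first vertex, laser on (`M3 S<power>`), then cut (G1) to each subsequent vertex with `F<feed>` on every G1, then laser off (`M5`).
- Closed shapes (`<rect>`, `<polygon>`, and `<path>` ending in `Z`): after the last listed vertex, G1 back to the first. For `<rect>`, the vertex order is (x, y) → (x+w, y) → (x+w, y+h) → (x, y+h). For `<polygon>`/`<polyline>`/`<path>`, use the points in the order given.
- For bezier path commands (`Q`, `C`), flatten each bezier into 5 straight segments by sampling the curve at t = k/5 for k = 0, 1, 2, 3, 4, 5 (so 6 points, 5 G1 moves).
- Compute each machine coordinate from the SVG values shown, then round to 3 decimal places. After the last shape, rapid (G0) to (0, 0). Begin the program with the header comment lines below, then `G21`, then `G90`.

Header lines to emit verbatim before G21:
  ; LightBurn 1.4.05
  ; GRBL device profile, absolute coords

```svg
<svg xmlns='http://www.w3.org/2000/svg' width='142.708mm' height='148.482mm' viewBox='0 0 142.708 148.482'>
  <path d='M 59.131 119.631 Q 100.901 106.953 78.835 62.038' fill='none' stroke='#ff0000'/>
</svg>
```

; LightBurn 1.4.05
; GRBL device profile, absolute coords
G21
G90
G0 X59.131 Y28.851
M3 S241
G1 X73.286 Y35.212 F4750
G1 X82.333 Y44.151 F4750
G1 X86.274 Y55.670 F4750
G1 X85.108 Y69.767 F4750
G1 X78.835 Y86.444 F4750
M5
G0 X0.000 Y0.000

viewBox `0 0 142.708 148.482` with mm width/height → 1 unit = 1 mm. Flip: y_m = 148.482 − y_svg.

**Shape 1** — `<path>` quadratic bezier, stroke `#ff0000` → engrave (S241, F4750). Control points (SVG): P0=(59.131,119.631), P1=(100.901,106.953), P2=(78.835,62.038); sampled at t=k/5. Machine vertices: (59.131,28.851) → (73.286,35.212) → (82.333,44.151) → (86.274,55.670) → (85.108,69.767) → (78.835,86.444). Open path.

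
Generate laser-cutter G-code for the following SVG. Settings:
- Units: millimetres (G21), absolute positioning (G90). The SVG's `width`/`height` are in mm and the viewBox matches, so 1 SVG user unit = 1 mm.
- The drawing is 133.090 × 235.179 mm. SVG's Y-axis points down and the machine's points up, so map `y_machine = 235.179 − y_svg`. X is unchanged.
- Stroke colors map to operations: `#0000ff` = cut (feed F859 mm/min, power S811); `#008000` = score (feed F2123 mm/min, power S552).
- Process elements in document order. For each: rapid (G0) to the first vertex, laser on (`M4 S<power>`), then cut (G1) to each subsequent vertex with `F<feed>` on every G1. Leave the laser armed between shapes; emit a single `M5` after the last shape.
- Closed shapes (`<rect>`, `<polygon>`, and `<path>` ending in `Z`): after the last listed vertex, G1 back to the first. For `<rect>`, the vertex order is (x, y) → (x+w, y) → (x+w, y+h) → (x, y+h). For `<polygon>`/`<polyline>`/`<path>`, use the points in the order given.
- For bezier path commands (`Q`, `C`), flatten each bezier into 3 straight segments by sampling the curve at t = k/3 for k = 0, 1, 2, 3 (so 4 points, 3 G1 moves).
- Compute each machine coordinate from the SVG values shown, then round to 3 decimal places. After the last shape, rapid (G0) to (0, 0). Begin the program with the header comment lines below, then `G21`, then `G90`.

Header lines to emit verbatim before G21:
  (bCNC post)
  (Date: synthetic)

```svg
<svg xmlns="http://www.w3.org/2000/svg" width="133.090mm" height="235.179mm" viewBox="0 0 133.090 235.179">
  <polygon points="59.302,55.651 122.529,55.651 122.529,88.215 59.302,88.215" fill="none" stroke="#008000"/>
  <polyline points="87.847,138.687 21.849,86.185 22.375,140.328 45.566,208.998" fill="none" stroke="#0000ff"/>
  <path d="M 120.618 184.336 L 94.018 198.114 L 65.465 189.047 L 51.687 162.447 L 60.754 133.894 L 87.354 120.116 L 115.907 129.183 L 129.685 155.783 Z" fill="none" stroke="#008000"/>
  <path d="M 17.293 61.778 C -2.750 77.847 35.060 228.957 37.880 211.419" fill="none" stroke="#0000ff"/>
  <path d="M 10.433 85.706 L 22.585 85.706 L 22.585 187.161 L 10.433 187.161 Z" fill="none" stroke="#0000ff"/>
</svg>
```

viewBox `0 0 133.090 235.179` with mm width/height → 1 unit = 1 mm. Flip: y_m = 235.179 − y_svg.

**Shape 1** — `<polygon>` rectangle, stroke `#008000` → score (S552, F2123). Machine vertices: (59.302,179.528) → (122.529,179.528) → (122.529,146.964) → (59.302,146.964) → (59.302,179.528). Closed: final G1 returns to the first vertex.

**Shape 2** — `<polyline>` open polyline, stroke `#0000ff` → cut (S811, F859). Machine vertices: (87.847,96.492) → (21.849,148.994) → (22.375,94.851) → (45.566,26.181). Open path.

**Shape 3** — `<path>` regular polygon, stroke `#008000` → score (S552, F2123). Machine vertices: (120.618,50.843) → (94.018,37.065) → (65.465,46.132) → (51.687,72.732) → (60.754,101.285) → (87.354,115.063) → (115.907,105.996) → (129.685,79.396) → (120.618,50.843). Closed: final G1 returns to the first vertex.

**Shape 4** — `<path>` cubic bezier, stroke `#0000ff` → cut (S811, F859). Control points (SVG): P0=(17.293,61.778), P1=(-2.750,77.847), P2=(35.060,228.957), P3=(37.880,211.419); sampled at t=k/3. Machine vertices: (17.293,173.401) → (13.096,123.566) → (26.835,51.190) → (37.880,23.760). Open path.

**Shape 5** — `<path>` rectangle, stroke `#0000ff` → cut (S811, F859). Machine vertices: (10.433,149.473) → (22.585,149.473) → (22.585,48.018) → (10.433,48.018) → (10.433,149.473). Closed: final G1 returns to the first vertex.

(bCNC post)
(Date: synthetic)
G21
G90
G0 X59.302 Y179.528
M4 S552
G1 X122.529 Y179.528 F2123
G1 X122.529 Y146.964 F2123
G1 X59.302 Y146.964 F2123
G1 X59.302 Y179.528 F2123
G0 X87.847 Y96.492
M4 S811
G1 X21.849 Y148.994 F859
G1 X22.375 Y94.851 F859
G1 X45.566 Y26.181 F859
G0 X120.618 Y50.843
M4 S552
G1 X94.018 Y37.065 F2123
G1 X65.465 Y46.132 F2123
G1 X51.687 Y72.732 F2123
G1 X60.754 Y101.285 F2123
G1 X87.354 Y115.063 F2123
G1 X115.907 Y105.996 F2123
G1 X129.685 Y79.396 F2123
G1 X120.618 Y50.843 F2123
G0 X17.293 Y173.401
M4 S811
G1 X13.096 Y123.566 F859
G1 X26.835 Y51.190 F859
G1 X37.880 Y23.760 F859
G0 X10.433 Y149.473
M4 S811
G1 X22.585 Y149.473 F859
G1 X22.585 Y48.018 F859
G1 X10.433 Y48.018 F859
G1 X10.433 Y149.473 F859
M5
G0 X0.000 Y0.000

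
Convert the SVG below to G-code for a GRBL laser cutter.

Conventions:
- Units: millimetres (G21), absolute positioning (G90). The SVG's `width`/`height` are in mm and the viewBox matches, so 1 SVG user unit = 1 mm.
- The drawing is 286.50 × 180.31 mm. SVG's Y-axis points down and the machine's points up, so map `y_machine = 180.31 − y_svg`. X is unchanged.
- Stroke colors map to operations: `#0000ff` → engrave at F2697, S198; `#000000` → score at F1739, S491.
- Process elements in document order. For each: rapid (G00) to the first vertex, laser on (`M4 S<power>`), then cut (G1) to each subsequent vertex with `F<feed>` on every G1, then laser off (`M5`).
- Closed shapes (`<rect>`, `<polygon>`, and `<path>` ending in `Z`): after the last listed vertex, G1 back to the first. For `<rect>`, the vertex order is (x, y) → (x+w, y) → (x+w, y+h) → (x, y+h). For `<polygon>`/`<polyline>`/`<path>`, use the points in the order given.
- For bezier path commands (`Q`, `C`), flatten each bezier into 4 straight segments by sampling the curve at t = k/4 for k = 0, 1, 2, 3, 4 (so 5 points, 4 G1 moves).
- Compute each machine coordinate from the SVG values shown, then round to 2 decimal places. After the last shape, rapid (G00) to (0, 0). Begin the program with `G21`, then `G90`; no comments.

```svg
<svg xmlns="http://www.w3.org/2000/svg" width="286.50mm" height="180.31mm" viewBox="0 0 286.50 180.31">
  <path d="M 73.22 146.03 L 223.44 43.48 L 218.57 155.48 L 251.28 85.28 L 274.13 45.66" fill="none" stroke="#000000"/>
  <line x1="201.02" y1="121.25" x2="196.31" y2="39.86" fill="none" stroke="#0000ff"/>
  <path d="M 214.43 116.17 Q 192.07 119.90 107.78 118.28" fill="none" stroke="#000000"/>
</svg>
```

1 u = 1 mm; y_m = 180.31 − y.

[1] `<path>` open polyline, #000000→score S491 F1739: (73.22,34.28) → (223.44,136.83) → (218.57,24.83) → (251.28,95.03) → (274.13,134.65)

[2] `<line>` line segment, #0000ff→engrave S198 F2697: (201.02,59.06) → (196.31,140.45)

[3] `<path>` quadratic bezier, #000000→score S491 F1739: (214.43,64.14) → (199.38,62.61) → (176.59,61.75) → (146.05,61.55) → (107.78,62.03)

G21
G90
G00 X73.22 Y34.28
M4 S491
G1 X223.44 Y136.83 F1739
G1 X218.57 Y24.83 F1739
G1 X251.28 Y95.03 F1739
G1 X274.13 Y134.65 F1739
M5
G00 X201.02 Y59.06
M4 S198
G1 X196.31 Y140.45 F2697
M5
G00 X214.43 Y64.14
M4 S491
G1 X199.38 Y62.61 F1739
G1 X176.59 Y61.75 F1739
G1 X146.05 Y61.55 F1739
G1 X107.78 Y62.03 F1739
M5
G00 X0.00 Y0.00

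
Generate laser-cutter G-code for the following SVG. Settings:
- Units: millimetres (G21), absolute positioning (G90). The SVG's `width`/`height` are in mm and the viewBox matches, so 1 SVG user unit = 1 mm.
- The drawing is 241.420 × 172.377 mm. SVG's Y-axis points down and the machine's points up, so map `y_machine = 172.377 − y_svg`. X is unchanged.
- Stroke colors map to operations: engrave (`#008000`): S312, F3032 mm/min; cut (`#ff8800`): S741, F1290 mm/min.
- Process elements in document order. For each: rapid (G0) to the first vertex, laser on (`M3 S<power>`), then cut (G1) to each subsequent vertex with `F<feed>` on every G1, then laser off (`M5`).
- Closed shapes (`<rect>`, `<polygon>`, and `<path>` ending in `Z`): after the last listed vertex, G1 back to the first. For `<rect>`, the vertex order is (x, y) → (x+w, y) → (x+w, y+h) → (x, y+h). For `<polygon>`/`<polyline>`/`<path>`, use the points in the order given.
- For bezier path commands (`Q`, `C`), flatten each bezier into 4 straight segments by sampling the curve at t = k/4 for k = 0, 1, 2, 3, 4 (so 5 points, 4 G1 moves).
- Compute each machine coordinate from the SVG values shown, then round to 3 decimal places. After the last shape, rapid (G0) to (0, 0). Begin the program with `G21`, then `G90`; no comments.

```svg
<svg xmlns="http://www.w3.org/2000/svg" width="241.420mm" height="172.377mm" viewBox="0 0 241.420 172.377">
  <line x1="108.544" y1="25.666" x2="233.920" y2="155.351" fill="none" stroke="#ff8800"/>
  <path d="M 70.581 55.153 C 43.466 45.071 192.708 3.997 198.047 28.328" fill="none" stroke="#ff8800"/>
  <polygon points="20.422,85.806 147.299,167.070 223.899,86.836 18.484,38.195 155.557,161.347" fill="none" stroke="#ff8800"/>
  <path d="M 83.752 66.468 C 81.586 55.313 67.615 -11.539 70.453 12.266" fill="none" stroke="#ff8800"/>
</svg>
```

G21
G90
G0 X108.544 Y146.711
M3 S741
G1 X233.920 Y17.026 F1290
M5
G0 X70.581 Y117.224
M3 S741
G1 X78.308 Y129.090 F1290
G1 X122.144 Y143.541 F1290
G1 X172.065 Y151.540 F1290
G1 X198.047 Y144.049 F1290
M5
G0 X20.422 Y86.571
M3 S741
G1 X147.299 Y5.307 F1290
G1 X223.899 Y85.541 F1290
G1 X18.484 Y134.182 F1290
G1 X155.557 Y11.030 F1290
G1 X20.422 Y86.571 F1290
M5
G0 X83.752 Y105.909
M3 S741
G1 X80.361 Y122.432 F1290
G1 X75.226 Y146.120 F1290
G1 X71.029 Y163.253 F1290
G1 X70.453 Y160.111 F1290
M5
G0 X0.000 Y0.000

Since the viewBox matches the mm dimensions, user units are millimetres directly. The only transform is the Y-flip y_m = 172.377 − y_svg.

Shape 1 is a line segment drawn with `<line>`. Its stroke #ff8800 means cut at S741, F1290. After flipping Y the toolpath is (108.544,146.711) → (233.920,17.026).

Shape 2 is a cubic bezier drawn with `<path>`. Its stroke #ff8800 means cut at S741, F1290. After flipping Y the toolpath is (70.581,117.224) → (78.308,129.090) → (122.144,143.541) → (172.065,151.540) → (198.047,144.049).

Shape 3 is a closed polygon drawn with `<polygon>`. Its stroke #ff8800 means cut at S741, F1290. After flipping Y the toolpath is (20.422,86.571) → (147.299,5.307) → (223.899,85.541) → (18.484,134.182) → (155.557,11.030) → (20.422,86.571), returning to the start.

Shape 4 is a cubic bezier drawn with `<path>`. Its stroke #ff8800 means cut at S741, F1290. After flipping Y the toolpath is (83.752,105.909) → (80.361,122.432) → (75.226,146.120) → (71.029,163.253) → (70.453,160.111).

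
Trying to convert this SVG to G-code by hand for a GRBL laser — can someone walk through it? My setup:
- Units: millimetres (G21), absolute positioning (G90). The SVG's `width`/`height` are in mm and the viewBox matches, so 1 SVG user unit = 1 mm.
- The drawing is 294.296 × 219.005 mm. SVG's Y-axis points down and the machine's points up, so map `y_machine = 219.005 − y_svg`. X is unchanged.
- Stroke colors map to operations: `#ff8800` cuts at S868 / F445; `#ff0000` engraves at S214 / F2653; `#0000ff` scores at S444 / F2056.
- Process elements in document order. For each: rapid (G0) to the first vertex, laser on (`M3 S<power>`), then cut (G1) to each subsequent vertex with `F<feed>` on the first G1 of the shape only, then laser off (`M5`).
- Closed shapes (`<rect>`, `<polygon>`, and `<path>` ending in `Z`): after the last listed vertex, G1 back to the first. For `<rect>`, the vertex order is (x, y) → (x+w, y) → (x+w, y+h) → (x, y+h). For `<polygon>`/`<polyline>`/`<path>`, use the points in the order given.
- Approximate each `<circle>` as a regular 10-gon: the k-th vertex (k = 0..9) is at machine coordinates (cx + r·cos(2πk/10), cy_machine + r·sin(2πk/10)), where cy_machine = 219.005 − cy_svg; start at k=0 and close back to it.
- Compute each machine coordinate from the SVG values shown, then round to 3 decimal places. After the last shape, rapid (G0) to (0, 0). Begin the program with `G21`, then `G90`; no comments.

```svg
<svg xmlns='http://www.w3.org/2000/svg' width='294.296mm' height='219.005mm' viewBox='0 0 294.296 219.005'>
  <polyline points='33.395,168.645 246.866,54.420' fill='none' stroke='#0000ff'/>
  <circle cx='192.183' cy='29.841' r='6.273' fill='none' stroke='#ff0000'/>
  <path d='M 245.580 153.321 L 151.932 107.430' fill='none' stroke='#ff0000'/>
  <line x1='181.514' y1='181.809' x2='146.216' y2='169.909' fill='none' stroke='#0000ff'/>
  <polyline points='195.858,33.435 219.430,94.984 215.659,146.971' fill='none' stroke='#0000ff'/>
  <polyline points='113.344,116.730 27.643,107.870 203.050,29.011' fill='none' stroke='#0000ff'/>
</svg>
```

G21
G90
G0 X33.395 Y50.360
M3 S444
G1 X246.866 Y164.585 F2056
M5
G0 X198.456 Y189.164
M3 S214
G1 X197.258 Y192.851 F2653
G1 X194.121 Y195.130
G1 X190.245 Y195.130
G1 X187.108 Y192.851
G1 X185.910 Y189.164
G1 X187.108 Y185.477
G1 X190.245 Y183.198
G1 X194.121 Y183.198
G1 X197.258 Y185.477
G1 X198.456 Y189.164
M5
G0 X245.580 Y65.684
M3 S214
G1 X151.932 Y111.575 F2653
M5
G0 X181.514 Y37.196
M3 S444
G1 X146.216 Y49.096 F2056
M5
G0 X195.858 Y185.570
M3 S444
G1 X219.430 Y124.021 F2056
G1 X215.659 Y72.034
M5
G0 X113.344 Y102.275
M3 S444
G1 X27.643 Y111.135 F2056
G1 X203.050 Y189.994
M5
G0 X0.000 Y0.000

viewBox `0 0 294.296 219.005` with mm width/height → 1 unit = 1 mm. Flip: y_m = 219.005 − y_svg.

**Shape 1** — `<polyline>` line segment, stroke `#0000ff` → score (S444, F2056). Machine vertices: (33.395,50.360) → (246.866,164.585). Open path.

**Shape 2** — `<circle>` circle, stroke `#ff0000` → engrave (S214, F2653). Machine vertices: (198.456,189.164) → (197.258,192.851) → (194.121,195.130) → (190.245,195.130) → (187.108,192.851) → (185.910,189.164) → (187.108,185.477) → (190.245,183.198) → (194.121,183.198) → (197.258,185.477) → (198.456,189.164). Closed: final G1 returns to the first vertex.

**Shape 3** — `<path>` line segment, stroke `#ff0000` → engrave (S214, F2653). Machine vertices: (245.580,65.684) → (151.932,111.575). Open path.

**Shape 4** — `<line>` line segment, stroke `#0000ff` → score (S444, F2056). Machine vertices: (181.514,37.196) → (146.216,49.096). Open path.

**Shape 5** — `<polyline>` open polyline, stroke `#0000ff` → score (S444, F2056). Machine vertices: (195.858,185.570) → (219.430,124.021) → (215.659,72.034). Open path.

**Shape 6** — `<polyline>` open polyline, stroke `#0000ff` → score (S444, F2056). Machine vertices: (113.344,102.275) → (27.643,111.135) → (203.050,189.994). Open path.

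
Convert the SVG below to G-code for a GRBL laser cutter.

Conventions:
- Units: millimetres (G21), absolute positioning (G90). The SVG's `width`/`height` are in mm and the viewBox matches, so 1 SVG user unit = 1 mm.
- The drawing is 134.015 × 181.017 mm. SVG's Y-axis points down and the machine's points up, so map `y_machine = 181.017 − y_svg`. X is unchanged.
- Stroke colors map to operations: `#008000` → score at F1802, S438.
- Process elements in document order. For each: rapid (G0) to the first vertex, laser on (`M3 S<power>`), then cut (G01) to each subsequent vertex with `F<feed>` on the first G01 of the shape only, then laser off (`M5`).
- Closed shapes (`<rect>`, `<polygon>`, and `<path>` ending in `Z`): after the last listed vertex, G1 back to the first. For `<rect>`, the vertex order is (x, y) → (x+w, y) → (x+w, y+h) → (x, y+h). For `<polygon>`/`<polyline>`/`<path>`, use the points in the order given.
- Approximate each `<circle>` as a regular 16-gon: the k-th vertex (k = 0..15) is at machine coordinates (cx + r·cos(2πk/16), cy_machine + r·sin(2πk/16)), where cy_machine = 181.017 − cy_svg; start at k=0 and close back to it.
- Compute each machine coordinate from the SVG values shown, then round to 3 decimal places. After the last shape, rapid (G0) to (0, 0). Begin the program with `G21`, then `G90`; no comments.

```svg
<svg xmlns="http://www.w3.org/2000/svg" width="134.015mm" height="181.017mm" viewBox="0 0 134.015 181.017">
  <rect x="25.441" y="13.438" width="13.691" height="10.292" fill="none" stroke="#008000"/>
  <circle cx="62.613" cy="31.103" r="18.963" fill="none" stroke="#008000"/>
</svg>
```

G21
G90
G0 X25.441 Y167.579
M3 S438
G01 X39.132 Y167.579 F1802
G01 X39.132 Y157.287
G01 X25.441 Y157.287
G01 X25.441 Y167.579
M5
G0 X81.576 Y149.914
M3 S438
G01 X80.133 Y157.171 F1802
G01 X76.022 Y163.323
G01 X69.870 Y167.434
G01 X62.613 Y168.877
G01 X55.356 Y167.434
G01 X49.204 Y163.323
G01 X45.093 Y157.171
G01 X43.650 Y149.914
G01 X45.093 Y142.657
G01 X49.204 Y136.505
G01 X55.356 Y132.394
G01 X62.613 Y130.951
G01 X69.870 Y132.394
G01 X76.022 Y136.505
G01 X80.133 Y142.657
G01 X81.576 Y149.914
M5
G0 X0.000 Y0.000

1 u = 1 mm; y_m = 181.017 − y.

[1] `<rect>` rectangle, #008000→score S438 F1802: (25.441,167.579) → (39.132,167.579) → (39.132,157.287) → (25.441,157.287) → (25.441,167.579) (closed)

[2] `<circle>` circle, #008000→score S438 F1802: (81.576,149.914) → (80.133,157.171) → (76.022,163.323) → (69.870,167.434) → (62.613,168.877) → (55.356,167.434) → (49.204,163.323) → (45.093,157.171) → (43.650,149.914) → (45.093,142.657) → (49.204,136.505) → (55.356,132.394) → (62.613,130.951) → (69.870,132.394) → (76.022,136.505) → (80.133,142.657) → (81.576,149.914) (closed)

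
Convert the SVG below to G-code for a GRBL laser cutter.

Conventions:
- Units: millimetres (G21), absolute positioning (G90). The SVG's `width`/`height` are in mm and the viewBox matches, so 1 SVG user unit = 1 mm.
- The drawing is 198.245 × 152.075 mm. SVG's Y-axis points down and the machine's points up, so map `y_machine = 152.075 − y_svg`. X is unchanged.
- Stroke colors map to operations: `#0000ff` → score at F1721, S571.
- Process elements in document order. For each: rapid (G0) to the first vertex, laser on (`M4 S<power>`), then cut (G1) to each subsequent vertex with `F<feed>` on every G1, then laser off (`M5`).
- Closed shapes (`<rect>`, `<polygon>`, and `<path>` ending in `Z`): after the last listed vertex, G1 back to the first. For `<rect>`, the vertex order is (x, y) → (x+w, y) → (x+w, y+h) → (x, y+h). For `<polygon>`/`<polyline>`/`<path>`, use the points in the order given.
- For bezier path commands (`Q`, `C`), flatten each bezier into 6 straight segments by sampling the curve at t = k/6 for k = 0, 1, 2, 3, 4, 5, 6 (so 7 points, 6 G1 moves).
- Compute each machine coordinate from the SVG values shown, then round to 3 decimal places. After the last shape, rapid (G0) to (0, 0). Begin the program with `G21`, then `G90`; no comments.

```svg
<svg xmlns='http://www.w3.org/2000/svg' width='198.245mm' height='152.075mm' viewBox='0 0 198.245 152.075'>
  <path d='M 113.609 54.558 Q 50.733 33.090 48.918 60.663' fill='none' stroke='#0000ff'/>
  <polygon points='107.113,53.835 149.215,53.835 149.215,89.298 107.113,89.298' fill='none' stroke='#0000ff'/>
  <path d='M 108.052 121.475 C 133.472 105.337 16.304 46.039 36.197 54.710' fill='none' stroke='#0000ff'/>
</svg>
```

1 u = 1 mm; y_m = 152.075 − y.

[1] `<path>` quadratic bezier, #0000ff→score S571 F1721: (113.609,97.517) → (94.346,103.311) → (78.476,106.380) → (65.998,106.725) → (56.913,104.345) → (51.219,99.241) → (48.918,91.412)

[2] `<polygon>` rectangle, #0000ff→score S571 F1721: (107.113,98.240) → (149.215,98.240) → (149.215,62.777) → (107.113,62.777) → (107.113,98.240) (closed)

[3] `<path>` cubic bezier, #0000ff→score S571 F1721: (108.052,30.600) → (110.174,41.751) → (96.300,57.009) → (74.197,73.286) → (51.634,87.496) → (36.378,96.551) → (36.197,97.365)

G21
G90
G0 X113.609 Y97.517
M4 S571
G1 X94.346 Y103.311 F1721
G1 X78.476 Y106.380 F1721
G1 X65.998 Y106.725 F1721
G1 X56.913 Y104.345 F1721
G1 X51.219 Y99.241 F1721
G1 X48.918 Y91.412 F1721
M5
G0 X107.113 Y98.240
M4 S571
G1 X149.215 Y98.240 F1721
G1 X149.215 Y62.777 F1721
G1 X107.113 Y62.777 F1721
G1 X107.113 Y98.240 F1721
M5
G0 X108.052 Y30.600
M4 S571
G1 X110.174 Y41.751 F1721
G1 X96.300 Y57.009 F1721
G1 X74.197 Y73.286 F1721
G1 X51.634 Y87.496 F1721
G1 X36.378 Y96.551 F1721
G1 X36.197 Y97.365 F1721
M5
G0 X0.000 Y0.000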